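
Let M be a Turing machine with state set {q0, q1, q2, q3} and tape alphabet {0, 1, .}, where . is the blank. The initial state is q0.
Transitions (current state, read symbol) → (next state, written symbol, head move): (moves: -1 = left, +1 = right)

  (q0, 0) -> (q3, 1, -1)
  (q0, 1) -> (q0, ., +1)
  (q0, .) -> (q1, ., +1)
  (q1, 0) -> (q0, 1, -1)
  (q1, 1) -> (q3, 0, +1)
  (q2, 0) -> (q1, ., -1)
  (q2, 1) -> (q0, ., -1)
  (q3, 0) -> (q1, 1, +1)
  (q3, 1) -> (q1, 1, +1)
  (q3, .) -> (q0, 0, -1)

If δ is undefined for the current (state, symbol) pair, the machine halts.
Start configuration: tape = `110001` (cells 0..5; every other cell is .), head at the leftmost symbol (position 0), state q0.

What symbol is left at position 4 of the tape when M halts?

1

state=q0 head=0 tape=[1]10001..   (q0,1)→(q0,.,+1)
state=q0 head=1 tape=.[1]0001..   (q0,1)→(q0,.,+1)
state=q0 head=2 tape=..[0]001..   (q0,0)→(q3,1,-1)
state=q3 head=1 tape=.[.]1001..   (q3,.)→(q0,0,-1)
state=q0 head=0 tape=[.]01001..   (q0,.)→(q1,.,+1)
state=q1 head=1 tape=.[0]1001..   (q1,0)→(q0,1,-1)
state=q0 head=0 tape=[.]11001..   (q0,.)→(q1,.,+1)
state=q1 head=1 tape=.[1]1001..   (q1,1)→(q3,0,+1)
state=q3 head=2 tape=.0[1]001..   (q3,1)→(q1,1,+1)
state=q1 head=3 tape=.01[0]01..   (q1,0)→(q0,1,-1)
state=q0 head=2 tape=.0[1]101..   (q0,1)→(q0,.,+1)
state=q0 head=3 tape=.0.[1]01..   (q0,1)→(q0,.,+1)
state=q0 head=4 tape=.0..[0]1..   (q0,0)→(q3,1,-1)
state=q3 head=3 tape=.0.[.]11..   (q3,.)→(q0,0,-1)
state=q0 head=2 tape=.0[.]011..   (q0,.)→(q1,.,+1)
state=q1 head=3 tape=.0.[0]11..   (q1,0)→(q0,1,-1)
state=q0 head=2 tape=.0[.]111..   (q0,.)→(q1,.,+1)
state=q1 head=3 tape=.0.[1]11..   (q1,1)→(q3,0,+1)
state=q3 head=4 tape=.0.0[1]1..   (q3,1)→(q1,1,+1)
state=q1 head=5 tape=.0.01[1]..   (q1,1)→(q3,0,+1)
state=q3 head=6 tape=.0.010[.].   (q3,.)→(q0,0,-1)
state=q0 head=5 tape=.0.01[0]0.   (q0,0)→(q3,1,-1)
state=q3 head=4 tape=.0.0[1]10.   (q3,1)→(q1,1,+1)
state=q1 head=5 tape=.0.01[1]0.   (q1,1)→(q3,0,+1)
state=q3 head=6 tape=.0.010[0].   (q3,0)→(q1,1,+1)
state=q1 head=7 tape=.0.0101[.]
Cell 4 holds 1 when M halts.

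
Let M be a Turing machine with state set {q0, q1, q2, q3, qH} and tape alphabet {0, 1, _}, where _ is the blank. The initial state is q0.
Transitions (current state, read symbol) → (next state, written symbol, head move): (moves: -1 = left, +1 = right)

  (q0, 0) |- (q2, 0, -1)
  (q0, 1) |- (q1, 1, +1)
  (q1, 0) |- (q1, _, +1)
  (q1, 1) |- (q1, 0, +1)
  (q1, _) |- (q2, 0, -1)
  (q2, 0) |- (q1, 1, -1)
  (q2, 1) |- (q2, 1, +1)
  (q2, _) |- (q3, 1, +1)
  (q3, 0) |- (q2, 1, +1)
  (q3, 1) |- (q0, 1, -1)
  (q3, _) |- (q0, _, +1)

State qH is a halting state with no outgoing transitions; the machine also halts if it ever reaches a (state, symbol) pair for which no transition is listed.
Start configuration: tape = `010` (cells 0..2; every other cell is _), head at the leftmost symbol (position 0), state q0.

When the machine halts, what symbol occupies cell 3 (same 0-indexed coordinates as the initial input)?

1

state=q0 head=0 tape=_[0]10_____   (q0,0)→(q2,0,-1)
state=q2 head=-1 tape=[_]010_____   (q2,_)→(q3,1,+1)
state=q3 head=0 tape=1[0]10_____   (q3,0)→(q2,1,+1)
state=q2 head=1 tape=11[1]0_____   (q2,1)→(q2,1,+1)
state=q2 head=2 tape=111[0]_____   (q2,0)→(q1,1,-1)
state=q1 head=1 tape=11[1]1_____   (q1,1)→(q1,0,+1)
state=q1 head=2 tape=110[1]_____   (q1,1)→(q1,0,+1)
state=q1 head=3 tape=1100[_]____   (q1,_)→(q2,0,-1)
state=q2 head=2 tape=110[0]0____   (q2,0)→(q1,1,-1)
state=q1 head=1 tape=11[0]10____   (q1,0)→(q1,_,+1)
state=q1 head=2 tape=11_[1]0____   (q1,1)→(q1,0,+1)
state=q1 head=3 tape=11_0[0]____   (q1,0)→(q1,_,+1)
state=q1 head=4 tape=11_0_[_]___   (q1,_)→(q2,0,-1)
state=q2 head=3 tape=11_0[_]0___   (q2,_)→(q3,1,+1)
state=q3 head=4 tape=11_01[0]___   (q3,0)→(q2,1,+1)
state=q2 head=5 tape=11_011[_]__   (q2,_)→(q3,1,+1)
state=q3 head=6 tape=11_0111[_]_   (q3,_)→(q0,_,+1)
state=q0 head=7 tape=11_0111_[_]
Cell 3 holds 1 when M halts.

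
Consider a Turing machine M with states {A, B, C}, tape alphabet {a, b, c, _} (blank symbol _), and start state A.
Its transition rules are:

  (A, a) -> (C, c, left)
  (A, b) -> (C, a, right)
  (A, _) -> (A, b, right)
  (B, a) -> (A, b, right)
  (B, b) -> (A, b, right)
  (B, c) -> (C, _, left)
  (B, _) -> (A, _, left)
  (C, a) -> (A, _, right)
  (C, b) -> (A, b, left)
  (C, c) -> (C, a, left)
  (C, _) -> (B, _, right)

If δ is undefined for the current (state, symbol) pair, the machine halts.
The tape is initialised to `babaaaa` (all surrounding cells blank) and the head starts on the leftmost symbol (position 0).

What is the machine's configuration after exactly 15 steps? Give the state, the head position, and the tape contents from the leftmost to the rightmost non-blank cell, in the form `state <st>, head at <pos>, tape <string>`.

state A, head at 3, tape a_aabca

A | [b]abaaaa   read b → write a, move right, go to C
C | a[a]baaaa   read a → write _, move right, go to A
A | a_[b]aaaa   read b → write a, move right, go to C
C | a_a[a]aaa   read a → write _, move right, go to A
A | a_a_[a]aa   read a → write c, move left, go to C
C | a_a[_]caa   read _ → write _, move right, go to B
B | a_a_[c]aa   read c → write _, move left, go to C
C | a_a[_]_aa   read _ → write _, move right, go to B
B | a_a_[_]aa   read _ → write _, move left, go to A
A | a_a[_]_aa   read _ → write b, move right, go to A
A | a_ab[_]aa   read _ → write b, move right, go to A
A | a_abb[a]a   read a → write c, move left, go to C
C | a_ab[b]ca   read b → write b, move left, go to A
A | a_a[b]bca   read b → write a, move right, go to C
C | a_aa[b]ca   read b → write b, move left, go to A
A | a_a[a]bca
After 15 steps: state A, head at 3, tape a_aabca.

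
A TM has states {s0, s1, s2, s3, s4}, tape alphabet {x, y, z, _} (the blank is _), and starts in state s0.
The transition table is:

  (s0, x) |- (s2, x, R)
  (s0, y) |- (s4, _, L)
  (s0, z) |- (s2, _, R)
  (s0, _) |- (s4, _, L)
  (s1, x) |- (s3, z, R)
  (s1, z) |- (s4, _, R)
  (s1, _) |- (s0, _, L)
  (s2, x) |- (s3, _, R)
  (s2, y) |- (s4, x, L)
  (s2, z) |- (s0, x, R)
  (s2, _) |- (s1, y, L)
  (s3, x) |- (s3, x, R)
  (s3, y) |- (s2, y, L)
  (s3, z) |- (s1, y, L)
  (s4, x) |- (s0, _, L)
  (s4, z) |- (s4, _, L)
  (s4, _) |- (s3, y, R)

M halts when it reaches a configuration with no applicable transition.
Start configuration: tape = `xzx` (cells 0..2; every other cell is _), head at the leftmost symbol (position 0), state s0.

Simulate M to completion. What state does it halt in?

s0 | __[x]zx_   read x → write x, move R, go to s2
s2 | __x[z]x_   read z → write x, move R, go to s0
s0 | __xx[x]_   read x → write x, move R, go to s2
s2 | __xxx[_]   read _ → write y, move L, go to s1
s1 | __xx[x]y   read x → write z, move R, go to s3
s3 | __xxz[y]   read y → write y, move L, go to s2
s2 | __xx[z]y   read z → write x, move R, go to s0
s0 | __xxx[y]   read y → write _, move L, go to s4
s4 | __xx[x]_   read x → write _, move L, go to s0
s0 | __x[x]__   read x → write x, move R, go to s2
s2 | __xx[_]_   read _ → write y, move L, go to s1
s1 | __x[x]y_   read x → write z, move R, go to s3
s3 | __xz[y]_   read y → write y, move L, go to s2
s2 | __x[z]y_   read z → write x, move R, go to s0
s0 | __xx[y]_   read y → write _, move L, go to s4
s4 | __x[x]__   read x → write _, move L, go to s0
s0 | __[x]___   read x → write x, move R, go to s2
s2 | __x[_]__   read _ → write y, move L, go to s1
s1 | __[x]y__   read x → write z, move R, go to s3
s3 | __z[y]__   read y → write y, move L, go to s2
s2 | __[z]y__   read z → write x, move R, go to s0
s0 | __x[y]__   read y → write _, move L, go to s4
s4 | __[x]___   read x → write _, move L, go to s0
s0 | _[_]____   read _ → write _, move L, go to s4
s4 | [_]_____   read _ → write y, move R, go to s3
s3 | y[_]____
No transition is defined for (s3, _); M halts in state s3.

s3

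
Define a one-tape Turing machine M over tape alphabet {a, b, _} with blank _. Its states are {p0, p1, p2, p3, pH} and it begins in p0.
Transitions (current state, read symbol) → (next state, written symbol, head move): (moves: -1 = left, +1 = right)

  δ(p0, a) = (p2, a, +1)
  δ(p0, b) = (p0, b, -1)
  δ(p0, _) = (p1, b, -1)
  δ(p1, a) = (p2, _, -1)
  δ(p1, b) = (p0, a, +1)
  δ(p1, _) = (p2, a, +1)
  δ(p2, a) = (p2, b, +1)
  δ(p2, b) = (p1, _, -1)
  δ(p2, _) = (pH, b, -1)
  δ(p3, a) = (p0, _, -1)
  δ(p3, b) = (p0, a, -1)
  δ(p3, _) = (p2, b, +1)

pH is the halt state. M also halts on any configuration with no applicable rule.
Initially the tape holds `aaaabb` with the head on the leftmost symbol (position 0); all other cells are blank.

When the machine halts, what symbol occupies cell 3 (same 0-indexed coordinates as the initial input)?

state=p0 head=0 tape=[a]aaabb   (p0,a)→(p2,a,+1)
state=p2 head=1 tape=a[a]aabb   (p2,a)→(p2,b,+1)
state=p2 head=2 tape=ab[a]abb   (p2,a)→(p2,b,+1)
state=p2 head=3 tape=abb[a]bb   (p2,a)→(p2,b,+1)
state=p2 head=4 tape=abbb[b]b   (p2,b)→(p1,_,-1)
state=p1 head=3 tape=abb[b]_b   (p1,b)→(p0,a,+1)
state=p0 head=4 tape=abba[_]b   (p0,_)→(p1,b,-1)
state=p1 head=3 tape=abb[a]bb   (p1,a)→(p2,_,-1)
state=p2 head=2 tape=ab[b]_bb   (p2,b)→(p1,_,-1)
state=p1 head=1 tape=a[b]__bb   (p1,b)→(p0,a,+1)
state=p0 head=2 tape=aa[_]_bb   (p0,_)→(p1,b,-1)
state=p1 head=1 tape=a[a]b_bb   (p1,a)→(p2,_,-1)
state=p2 head=0 tape=[a]_b_bb   (p2,a)→(p2,b,+1)
state=p2 head=1 tape=b[_]b_bb   (p2,_)→(pH,b,-1)
state=pH head=0 tape=[b]bb_bb
Cell 3 holds _ when M halts.

_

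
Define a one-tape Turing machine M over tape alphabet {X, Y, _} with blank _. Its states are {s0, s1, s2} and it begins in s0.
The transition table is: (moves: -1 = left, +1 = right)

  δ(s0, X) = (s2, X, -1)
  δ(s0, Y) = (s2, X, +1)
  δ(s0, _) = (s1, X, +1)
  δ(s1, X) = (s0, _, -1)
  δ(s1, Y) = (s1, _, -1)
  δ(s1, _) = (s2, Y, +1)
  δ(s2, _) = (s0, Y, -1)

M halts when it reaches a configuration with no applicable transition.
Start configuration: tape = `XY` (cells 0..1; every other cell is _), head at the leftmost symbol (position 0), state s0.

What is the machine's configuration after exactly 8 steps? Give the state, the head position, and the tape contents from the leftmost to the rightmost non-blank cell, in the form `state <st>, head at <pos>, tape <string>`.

state s0, head at -2, tape XYYXY

state=s0 head=0 tape=___[X]Y   (s0,X)→(s2,X,-1)
state=s2 head=-1 tape=__[_]XY   (s2,_)→(s0,Y,-1)
state=s0 head=-2 tape=_[_]YXY   (s0,_)→(s1,X,+1)
state=s1 head=-1 tape=_X[Y]XY   (s1,Y)→(s1,_,-1)
state=s1 head=-2 tape=_[X]_XY   (s1,X)→(s0,_,-1)
state=s0 head=-3 tape=[_]__XY   (s0,_)→(s1,X,+1)
state=s1 head=-2 tape=X[_]_XY   (s1,_)→(s2,Y,+1)
state=s2 head=-1 tape=XY[_]XY   (s2,_)→(s0,Y,-1)
state=s0 head=-2 tape=X[Y]YXY
After 8 steps: state s0, head at -2, tape XYYXY.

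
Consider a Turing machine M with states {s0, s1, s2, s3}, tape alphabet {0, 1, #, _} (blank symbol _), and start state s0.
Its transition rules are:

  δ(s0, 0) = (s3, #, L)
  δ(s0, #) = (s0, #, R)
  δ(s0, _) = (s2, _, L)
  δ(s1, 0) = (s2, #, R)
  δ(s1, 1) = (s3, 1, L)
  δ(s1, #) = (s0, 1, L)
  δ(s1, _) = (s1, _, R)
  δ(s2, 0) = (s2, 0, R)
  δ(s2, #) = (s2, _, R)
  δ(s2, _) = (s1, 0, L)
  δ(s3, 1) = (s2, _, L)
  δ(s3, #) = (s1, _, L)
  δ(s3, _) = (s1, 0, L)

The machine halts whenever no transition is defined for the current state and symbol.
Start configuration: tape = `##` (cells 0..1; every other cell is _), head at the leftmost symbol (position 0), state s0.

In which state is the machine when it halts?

state=s0 head=0 tape=[#]#__   (s0,#)→(s0,#,R)
state=s0 head=1 tape=#[#]__   (s0,#)→(s0,#,R)
state=s0 head=2 tape=##[_]_   (s0,_)→(s2,_,L)
state=s2 head=1 tape=#[#]__   (s2,#)→(s2,_,R)
state=s2 head=2 tape=#_[_]_   (s2,_)→(s1,0,L)
state=s1 head=1 tape=#[_]0_   (s1,_)→(s1,_,R)
state=s1 head=2 tape=#_[0]_   (s1,0)→(s2,#,R)
state=s2 head=3 tape=#_#[_]   (s2,_)→(s1,0,L)
state=s1 head=2 tape=#_[#]0   (s1,#)→(s0,1,L)
state=s0 head=1 tape=#[_]10   (s0,_)→(s2,_,L)
state=s2 head=0 tape=[#]_10   (s2,#)→(s2,_,R)
state=s2 head=1 tape=_[_]10   (s2,_)→(s1,0,L)
state=s1 head=0 tape=[_]010   (s1,_)→(s1,_,R)
state=s1 head=1 tape=_[0]10   (s1,0)→(s2,#,R)
state=s2 head=2 tape=_#[1]0
No transition is defined for (s2, 1); M halts in state s2.

s2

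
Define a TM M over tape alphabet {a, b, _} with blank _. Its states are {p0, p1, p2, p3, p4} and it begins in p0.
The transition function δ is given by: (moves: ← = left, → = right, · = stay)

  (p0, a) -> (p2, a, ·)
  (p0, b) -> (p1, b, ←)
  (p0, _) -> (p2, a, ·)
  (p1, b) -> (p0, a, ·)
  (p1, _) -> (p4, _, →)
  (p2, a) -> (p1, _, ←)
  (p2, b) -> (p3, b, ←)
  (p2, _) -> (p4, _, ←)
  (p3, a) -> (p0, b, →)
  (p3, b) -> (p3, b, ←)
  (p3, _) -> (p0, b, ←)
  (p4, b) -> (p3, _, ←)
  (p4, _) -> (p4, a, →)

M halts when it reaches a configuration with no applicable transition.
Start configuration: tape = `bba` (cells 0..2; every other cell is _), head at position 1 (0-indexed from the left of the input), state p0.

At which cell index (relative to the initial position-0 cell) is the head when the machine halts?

p0 | _b[b]a   read b → write b, move ←, go to p1
p1 | _[b]ba   read b → write a, move ·, go to p0
p0 | _[a]ba   read a → write a, move ·, go to p2
p2 | _[a]ba   read a → write _, move ←, go to p1
p1 | [_]_ba   read _ → write _, move →, go to p4
p4 | _[_]ba   read _ → write a, move →, go to p4
p4 | _a[b]a   read b → write _, move ←, go to p3
p3 | _[a]_a   read a → write b, move →, go to p0
p0 | _b[_]a   read _ → write a, move ·, go to p2
p2 | _b[a]a   read a → write _, move ←, go to p1
p1 | _[b]_a   read b → write a, move ·, go to p0
p0 | _[a]_a   read a → write a, move ·, go to p2
p2 | _[a]_a   read a → write _, move ←, go to p1
p1 | [_]__a   read _ → write _, move →, go to p4
p4 | _[_]_a   read _ → write a, move →, go to p4
p4 | _a[_]a   read _ → write a, move →, go to p4
p4 | _aa[a]
At halt the head is at cell 2.

2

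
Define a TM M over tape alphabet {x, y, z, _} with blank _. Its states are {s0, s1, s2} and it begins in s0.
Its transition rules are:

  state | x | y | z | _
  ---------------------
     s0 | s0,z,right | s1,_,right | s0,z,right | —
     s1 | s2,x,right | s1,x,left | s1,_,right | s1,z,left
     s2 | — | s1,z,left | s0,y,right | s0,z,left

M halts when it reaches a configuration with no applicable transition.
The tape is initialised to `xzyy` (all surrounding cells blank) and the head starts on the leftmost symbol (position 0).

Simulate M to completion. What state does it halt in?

s0

state=s0 head=0 tape=[x]zyy__   (s0,x)→(s0,z,right)
state=s0 head=1 tape=z[z]yy__   (s0,z)→(s0,z,right)
state=s0 head=2 tape=zz[y]y__   (s0,y)→(s1,_,right)
state=s1 head=3 tape=zz_[y]__   (s1,y)→(s1,x,left)
state=s1 head=2 tape=zz[_]x__   (s1,_)→(s1,z,left)
state=s1 head=1 tape=z[z]zx__   (s1,z)→(s1,_,right)
state=s1 head=2 tape=z_[z]x__   (s1,z)→(s1,_,right)
state=s1 head=3 tape=z__[x]__   (s1,x)→(s2,x,right)
state=s2 head=4 tape=z__x[_]_   (s2,_)→(s0,z,left)
state=s0 head=3 tape=z__[x]z_   (s0,x)→(s0,z,right)
state=s0 head=4 tape=z__z[z]_   (s0,z)→(s0,z,right)
state=s0 head=5 tape=z__zz[_]
No transition is defined for (s0, _); M halts in state s0.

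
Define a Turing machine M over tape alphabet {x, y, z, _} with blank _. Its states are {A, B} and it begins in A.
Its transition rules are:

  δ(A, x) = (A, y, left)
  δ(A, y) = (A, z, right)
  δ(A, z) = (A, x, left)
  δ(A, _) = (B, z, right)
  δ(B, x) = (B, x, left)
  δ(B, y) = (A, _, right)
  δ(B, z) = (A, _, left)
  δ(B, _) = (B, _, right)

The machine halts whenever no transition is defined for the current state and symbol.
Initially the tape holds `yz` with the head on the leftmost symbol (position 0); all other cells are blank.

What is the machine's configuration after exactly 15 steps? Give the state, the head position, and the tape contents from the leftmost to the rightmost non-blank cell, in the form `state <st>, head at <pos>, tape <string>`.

state B, head at -1, tape z_xx

A | __[y]z   read y → write z, move right, go to A
A | __z[z]   read z → write x, move left, go to A
A | __[z]x   read z → write x, move left, go to A
A | _[_]xx   read _ → write z, move right, go to B
B | _z[x]x   read x → write x, move left, go to B
B | _[z]xx   read z → write _, move left, go to A
A | [_]_xx   read _ → write z, move right, go to B
B | z[_]xx   read _ → write _, move right, go to B
B | z_[x]x   read x → write x, move left, go to B
B | z[_]xx   read _ → write _, move right, go to B
B | z_[x]x   read x → write x, move left, go to B
B | z[_]xx   read _ → write _, move right, go to B
B | z_[x]x   read x → write x, move left, go to B
B | z[_]xx   read _ → write _, move right, go to B
B | z_[x]x   read x → write x, move left, go to B
B | z[_]xx
After 15 steps: state B, head at -1, tape z_xx.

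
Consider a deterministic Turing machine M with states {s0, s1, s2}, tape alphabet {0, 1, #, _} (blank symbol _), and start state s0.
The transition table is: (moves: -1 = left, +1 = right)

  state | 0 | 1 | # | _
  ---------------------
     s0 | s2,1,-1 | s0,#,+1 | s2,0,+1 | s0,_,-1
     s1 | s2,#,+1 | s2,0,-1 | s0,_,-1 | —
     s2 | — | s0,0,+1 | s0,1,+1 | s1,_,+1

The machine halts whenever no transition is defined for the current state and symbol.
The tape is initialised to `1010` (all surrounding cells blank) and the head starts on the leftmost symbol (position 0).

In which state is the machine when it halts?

s1

state=s0 head=0 tape=[1]010__   (s0,1)→(s0,#,+1)
state=s0 head=1 tape=#[0]10__   (s0,0)→(s2,1,-1)
state=s2 head=0 tape=[#]110__   (s2,#)→(s0,1,+1)
state=s0 head=1 tape=1[1]10__   (s0,1)→(s0,#,+1)
state=s0 head=2 tape=1#[1]0__   (s0,1)→(s0,#,+1)
state=s0 head=3 tape=1##[0]__   (s0,0)→(s2,1,-1)
state=s2 head=2 tape=1#[#]1__   (s2,#)→(s0,1,+1)
state=s0 head=3 tape=1#1[1]__   (s0,1)→(s0,#,+1)
state=s0 head=4 tape=1#1#[_]_   (s0,_)→(s0,_,-1)
state=s0 head=3 tape=1#1[#]__   (s0,#)→(s2,0,+1)
state=s2 head=4 tape=1#10[_]_   (s2,_)→(s1,_,+1)
state=s1 head=5 tape=1#10_[_]
No transition is defined for (s1, _); M halts in state s1.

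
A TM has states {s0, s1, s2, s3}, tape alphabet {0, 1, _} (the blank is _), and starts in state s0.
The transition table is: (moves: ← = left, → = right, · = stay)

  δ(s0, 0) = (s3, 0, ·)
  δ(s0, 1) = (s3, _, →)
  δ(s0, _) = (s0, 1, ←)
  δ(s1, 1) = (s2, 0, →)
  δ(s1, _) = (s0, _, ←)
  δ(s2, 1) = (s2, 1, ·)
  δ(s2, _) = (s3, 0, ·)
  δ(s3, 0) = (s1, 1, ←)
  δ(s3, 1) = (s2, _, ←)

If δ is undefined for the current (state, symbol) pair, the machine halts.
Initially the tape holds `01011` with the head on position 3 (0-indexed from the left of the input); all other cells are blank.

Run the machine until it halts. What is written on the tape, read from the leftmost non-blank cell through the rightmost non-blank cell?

0101

state=s0 head=3 tape=010[1]1   (s0,1)→(s3,_,→)
state=s3 head=4 tape=010_[1]   (s3,1)→(s2,_,←)
state=s2 head=3 tape=010[_]_   (s2,_)→(s3,0,·)
state=s3 head=3 tape=010[0]_   (s3,0)→(s1,1,←)
state=s1 head=2 tape=01[0]1_
The non-blank tape span at halt is 0101.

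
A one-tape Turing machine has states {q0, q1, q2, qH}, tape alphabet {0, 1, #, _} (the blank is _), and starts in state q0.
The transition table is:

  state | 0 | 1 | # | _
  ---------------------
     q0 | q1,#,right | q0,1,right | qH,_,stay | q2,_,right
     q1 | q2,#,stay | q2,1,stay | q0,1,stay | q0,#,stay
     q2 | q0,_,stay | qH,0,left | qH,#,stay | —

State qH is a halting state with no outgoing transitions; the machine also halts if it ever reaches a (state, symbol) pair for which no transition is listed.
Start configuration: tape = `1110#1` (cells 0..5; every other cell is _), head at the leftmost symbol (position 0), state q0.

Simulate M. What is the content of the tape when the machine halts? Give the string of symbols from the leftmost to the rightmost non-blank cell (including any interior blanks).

state=q0 head=0 tape=[1]110#1__   (q0,1)→(q0,1,right)
state=q0 head=1 tape=1[1]10#1__   (q0,1)→(q0,1,right)
state=q0 head=2 tape=11[1]0#1__   (q0,1)→(q0,1,right)
state=q0 head=3 tape=111[0]#1__   (q0,0)→(q1,#,right)
state=q1 head=4 tape=111#[#]1__   (q1,#)→(q0,1,stay)
state=q0 head=4 tape=111#[1]1__   (q0,1)→(q0,1,right)
state=q0 head=5 tape=111#1[1]__   (q0,1)→(q0,1,right)
state=q0 head=6 tape=111#11[_]_   (q0,_)→(q2,_,right)
state=q2 head=7 tape=111#11_[_]
The non-blank tape span at halt is 111#11.

111#11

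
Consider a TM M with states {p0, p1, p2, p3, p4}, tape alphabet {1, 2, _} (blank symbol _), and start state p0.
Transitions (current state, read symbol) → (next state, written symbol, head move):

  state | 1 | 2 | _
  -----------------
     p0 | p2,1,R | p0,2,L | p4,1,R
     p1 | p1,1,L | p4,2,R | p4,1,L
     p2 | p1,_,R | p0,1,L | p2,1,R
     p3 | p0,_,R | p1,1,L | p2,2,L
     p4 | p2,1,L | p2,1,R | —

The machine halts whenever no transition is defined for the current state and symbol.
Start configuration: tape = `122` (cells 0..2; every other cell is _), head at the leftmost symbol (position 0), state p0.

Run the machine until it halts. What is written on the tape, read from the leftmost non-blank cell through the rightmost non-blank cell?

state=p0 head=0 tape=[1]22_   (p0,1)→(p2,1,R)
state=p2 head=1 tape=1[2]2_   (p2,2)→(p0,1,L)
state=p0 head=0 tape=[1]12_   (p0,1)→(p2,1,R)
state=p2 head=1 tape=1[1]2_   (p2,1)→(p1,_,R)
state=p1 head=2 tape=1_[2]_   (p1,2)→(p4,2,R)
state=p4 head=3 tape=1_2[_]
The non-blank tape span at halt is 1_2.

1_2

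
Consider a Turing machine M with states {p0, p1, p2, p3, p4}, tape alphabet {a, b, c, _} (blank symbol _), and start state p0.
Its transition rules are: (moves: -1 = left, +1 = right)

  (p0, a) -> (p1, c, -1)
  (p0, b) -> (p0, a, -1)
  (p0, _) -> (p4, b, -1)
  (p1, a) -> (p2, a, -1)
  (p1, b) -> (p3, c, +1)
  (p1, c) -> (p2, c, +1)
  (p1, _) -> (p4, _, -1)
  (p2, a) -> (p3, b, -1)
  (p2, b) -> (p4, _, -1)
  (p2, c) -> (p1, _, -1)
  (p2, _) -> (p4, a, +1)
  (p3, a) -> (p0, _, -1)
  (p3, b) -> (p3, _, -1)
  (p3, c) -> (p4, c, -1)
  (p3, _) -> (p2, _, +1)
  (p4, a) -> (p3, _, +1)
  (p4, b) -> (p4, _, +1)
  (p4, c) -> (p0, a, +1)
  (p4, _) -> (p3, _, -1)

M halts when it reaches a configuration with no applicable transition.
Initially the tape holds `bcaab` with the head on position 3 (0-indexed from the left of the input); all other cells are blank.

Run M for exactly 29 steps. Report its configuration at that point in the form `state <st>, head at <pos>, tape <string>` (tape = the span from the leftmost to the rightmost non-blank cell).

state p4, head at -2, tape b___cb

state=p0 head=3 tape=__bca[a]b   (p0,a)→(p1,c,-1)
state=p1 head=2 tape=__bc[a]cb   (p1,a)→(p2,a,-1)
state=p2 head=1 tape=__b[c]acb   (p2,c)→(p1,_,-1)
state=p1 head=0 tape=__[b]_acb   (p1,b)→(p3,c,+1)
state=p3 head=1 tape=__c[_]acb   (p3,_)→(p2,_,+1)
state=p2 head=2 tape=__c_[a]cb   (p2,a)→(p3,b,-1)
state=p3 head=1 tape=__c[_]bcb   (p3,_)→(p2,_,+1)
state=p2 head=2 tape=__c_[b]cb   (p2,b)→(p4,_,-1)
state=p4 head=1 tape=__c[_]_cb   (p4,_)→(p3,_,-1)
state=p3 head=0 tape=__[c]__cb   (p3,c)→(p4,c,-1)
state=p4 head=-1 tape=_[_]c__cb   (p4,_)→(p3,_,-1)
state=p3 head=-2 tape=[_]_c__cb   (p3,_)→(p2,_,+1)
state=p2 head=-1 tape=_[_]c__cb   (p2,_)→(p4,a,+1)
state=p4 head=0 tape=_a[c]__cb   (p4,c)→(p0,a,+1)
state=p0 head=1 tape=_aa[_]_cb   (p0,_)→(p4,b,-1)
state=p4 head=0 tape=_a[a]b_cb   (p4,a)→(p3,_,+1)
state=p3 head=1 tape=_a_[b]_cb   (p3,b)→(p3,_,-1)
state=p3 head=0 tape=_a[_]__cb   (p3,_)→(p2,_,+1)
state=p2 head=1 tape=_a_[_]_cb   (p2,_)→(p4,a,+1)
state=p4 head=2 tape=_a_a[_]cb   (p4,_)→(p3,_,-1)
state=p3 head=1 tape=_a_[a]_cb   (p3,a)→(p0,_,-1)
state=p0 head=0 tape=_a[_]__cb   (p0,_)→(p4,b,-1)
state=p4 head=-1 tape=_[a]b__cb   (p4,a)→(p3,_,+1)
state=p3 head=0 tape=__[b]__cb   (p3,b)→(p3,_,-1)
state=p3 head=-1 tape=_[_]___cb   (p3,_)→(p2,_,+1)
state=p2 head=0 tape=__[_]__cb   (p2,_)→(p4,a,+1)
state=p4 head=1 tape=__a[_]_cb   (p4,_)→(p3,_,-1)
state=p3 head=0 tape=__[a]__cb   (p3,a)→(p0,_,-1)
state=p0 head=-1 tape=_[_]___cb   (p0,_)→(p4,b,-1)
state=p4 head=-2 tape=[_]b___cb
After 29 steps: state p4, head at -2, tape b___cb.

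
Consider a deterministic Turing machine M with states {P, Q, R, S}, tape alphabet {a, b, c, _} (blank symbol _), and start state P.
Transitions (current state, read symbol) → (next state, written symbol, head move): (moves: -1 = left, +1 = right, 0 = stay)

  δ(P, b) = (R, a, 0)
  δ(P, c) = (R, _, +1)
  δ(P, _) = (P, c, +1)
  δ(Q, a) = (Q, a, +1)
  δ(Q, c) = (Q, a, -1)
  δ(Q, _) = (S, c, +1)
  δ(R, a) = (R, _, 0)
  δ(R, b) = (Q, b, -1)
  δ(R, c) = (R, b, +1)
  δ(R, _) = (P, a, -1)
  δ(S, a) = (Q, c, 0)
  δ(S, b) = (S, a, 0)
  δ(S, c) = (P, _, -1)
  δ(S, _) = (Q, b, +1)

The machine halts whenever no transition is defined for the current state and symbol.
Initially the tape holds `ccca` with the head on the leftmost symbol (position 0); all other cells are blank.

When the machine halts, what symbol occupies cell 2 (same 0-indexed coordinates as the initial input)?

state=P head=0 tape=[c]cca   (P,c)→(R,_,+1)
state=R head=1 tape=_[c]ca   (R,c)→(R,b,+1)
state=R head=2 tape=_b[c]a   (R,c)→(R,b,+1)
state=R head=3 tape=_bb[a]   (R,a)→(R,_,0)
state=R head=3 tape=_bb[_]   (R,_)→(P,a,-1)
state=P head=2 tape=_b[b]a   (P,b)→(R,a,0)
state=R head=2 tape=_b[a]a   (R,a)→(R,_,0)
state=R head=2 tape=_b[_]a   (R,_)→(P,a,-1)
state=P head=1 tape=_[b]aa   (P,b)→(R,a,0)
state=R head=1 tape=_[a]aa   (R,a)→(R,_,0)
state=R head=1 tape=_[_]aa   (R,_)→(P,a,-1)
state=P head=0 tape=[_]aaa   (P,_)→(P,c,+1)
state=P head=1 tape=c[a]aa
Cell 2 holds a when M halts.

a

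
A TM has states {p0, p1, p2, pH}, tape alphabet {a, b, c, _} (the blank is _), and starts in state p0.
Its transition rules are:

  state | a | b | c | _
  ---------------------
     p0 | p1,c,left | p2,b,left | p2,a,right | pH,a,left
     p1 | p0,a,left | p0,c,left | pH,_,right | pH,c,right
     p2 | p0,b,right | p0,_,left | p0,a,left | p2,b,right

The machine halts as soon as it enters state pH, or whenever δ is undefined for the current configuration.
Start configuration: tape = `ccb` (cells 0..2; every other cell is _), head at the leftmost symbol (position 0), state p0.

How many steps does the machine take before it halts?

state=p0 head=0 tape=_[c]cb   (p0,c)→(p2,a,right)
state=p2 head=1 tape=_a[c]b   (p2,c)→(p0,a,left)
state=p0 head=0 tape=_[a]ab   (p0,a)→(p1,c,left)
state=p1 head=-1 tape=[_]cab   (p1,_)→(pH,c,right)
state=pH head=0 tape=c[c]ab
M halts after 4 transitions.

4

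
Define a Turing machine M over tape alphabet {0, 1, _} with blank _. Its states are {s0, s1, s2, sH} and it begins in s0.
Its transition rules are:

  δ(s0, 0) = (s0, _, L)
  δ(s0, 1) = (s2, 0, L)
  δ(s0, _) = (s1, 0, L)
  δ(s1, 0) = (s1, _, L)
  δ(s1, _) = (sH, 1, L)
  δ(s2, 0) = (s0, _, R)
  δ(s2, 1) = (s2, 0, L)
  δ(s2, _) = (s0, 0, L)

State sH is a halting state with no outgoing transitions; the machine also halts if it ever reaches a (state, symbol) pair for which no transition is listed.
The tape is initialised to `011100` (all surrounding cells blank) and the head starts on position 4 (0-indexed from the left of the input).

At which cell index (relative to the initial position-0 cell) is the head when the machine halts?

s0 | __0111[0]0   read 0 → write _, move L, go to s0
s0 | __011[1]_0   read 1 → write 0, move L, go to s2
s2 | __01[1]0_0   read 1 → write 0, move L, go to s2
s2 | __0[1]00_0   read 1 → write 0, move L, go to s2
s2 | __[0]000_0   read 0 → write _, move R, go to s0
s0 | ___[0]00_0   read 0 → write _, move L, go to s0
s0 | __[_]_00_0   read _ → write 0, move L, go to s1
s1 | _[_]0_00_0   read _ → write 1, move L, go to sH
sH | [_]10_00_0
At halt the head is at cell -2.

-2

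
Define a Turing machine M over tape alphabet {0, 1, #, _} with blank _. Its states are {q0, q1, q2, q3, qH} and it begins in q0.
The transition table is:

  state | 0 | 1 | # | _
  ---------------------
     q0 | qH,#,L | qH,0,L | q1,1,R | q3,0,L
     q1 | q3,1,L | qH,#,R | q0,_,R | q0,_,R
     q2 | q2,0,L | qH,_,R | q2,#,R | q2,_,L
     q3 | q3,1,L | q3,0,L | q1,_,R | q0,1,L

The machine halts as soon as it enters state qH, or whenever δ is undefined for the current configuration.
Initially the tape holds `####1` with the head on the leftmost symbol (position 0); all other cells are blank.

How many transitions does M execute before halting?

q0 | [#]###1   read # → write 1, move R, go to q1
q1 | 1[#]##1   read # → write _, move R, go to q0
q0 | 1_[#]#1   read # → write 1, move R, go to q1
q1 | 1_1[#]1   read # → write _, move R, go to q0
q0 | 1_1_[1]   read 1 → write 0, move L, go to qH
qH | 1_1[_]0
M halts after 5 transitions.

5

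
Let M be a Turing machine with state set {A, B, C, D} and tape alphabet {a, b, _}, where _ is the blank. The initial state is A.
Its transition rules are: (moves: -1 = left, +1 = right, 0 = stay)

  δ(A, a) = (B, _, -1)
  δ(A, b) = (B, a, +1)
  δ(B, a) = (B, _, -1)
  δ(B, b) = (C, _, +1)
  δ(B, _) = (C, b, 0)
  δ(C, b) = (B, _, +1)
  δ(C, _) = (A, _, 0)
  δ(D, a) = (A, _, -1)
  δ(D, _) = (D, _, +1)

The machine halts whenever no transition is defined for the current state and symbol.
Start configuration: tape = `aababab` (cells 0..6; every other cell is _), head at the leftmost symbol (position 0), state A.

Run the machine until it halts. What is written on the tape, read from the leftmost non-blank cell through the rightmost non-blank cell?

state=A head=0 tape=_[a]ababab   (A,a)→(B,_,-1)
state=B head=-1 tape=[_]_ababab   (B,_)→(C,b,0)
state=C head=-1 tape=[b]_ababab   (C,b)→(B,_,+1)
state=B head=0 tape=_[_]ababab   (B,_)→(C,b,0)
state=C head=0 tape=_[b]ababab   (C,b)→(B,_,+1)
state=B head=1 tape=__[a]babab   (B,a)→(B,_,-1)
state=B head=0 tape=_[_]_babab   (B,_)→(C,b,0)
state=C head=0 tape=_[b]_babab   (C,b)→(B,_,+1)
state=B head=1 tape=__[_]babab   (B,_)→(C,b,0)
state=C head=1 tape=__[b]babab   (C,b)→(B,_,+1)
state=B head=2 tape=___[b]abab   (B,b)→(C,_,+1)
state=C head=3 tape=____[a]bab
The non-blank tape span at halt is abab.

abab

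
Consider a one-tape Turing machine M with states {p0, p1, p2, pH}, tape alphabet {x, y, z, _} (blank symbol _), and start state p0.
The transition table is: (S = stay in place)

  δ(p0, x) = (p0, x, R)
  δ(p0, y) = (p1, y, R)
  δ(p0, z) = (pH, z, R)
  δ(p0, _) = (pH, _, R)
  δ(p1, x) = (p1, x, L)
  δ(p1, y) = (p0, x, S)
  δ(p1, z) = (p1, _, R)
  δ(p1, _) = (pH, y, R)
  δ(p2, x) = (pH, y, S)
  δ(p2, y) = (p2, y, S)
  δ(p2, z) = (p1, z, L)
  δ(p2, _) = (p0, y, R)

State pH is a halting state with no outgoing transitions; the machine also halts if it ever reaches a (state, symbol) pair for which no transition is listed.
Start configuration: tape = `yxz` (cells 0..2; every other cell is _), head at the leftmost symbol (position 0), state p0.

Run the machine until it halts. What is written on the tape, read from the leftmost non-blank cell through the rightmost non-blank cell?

p0 | [y]xz_   read y → write y, move R, go to p1
p1 | y[x]z_   read x → write x, move L, go to p1
p1 | [y]xz_   read y → write x, move S, go to p0
p0 | [x]xz_   read x → write x, move R, go to p0
p0 | x[x]z_   read x → write x, move R, go to p0
p0 | xx[z]_   read z → write z, move R, go to pH
pH | xxz[_]
The non-blank tape span at halt is xxz.

xxz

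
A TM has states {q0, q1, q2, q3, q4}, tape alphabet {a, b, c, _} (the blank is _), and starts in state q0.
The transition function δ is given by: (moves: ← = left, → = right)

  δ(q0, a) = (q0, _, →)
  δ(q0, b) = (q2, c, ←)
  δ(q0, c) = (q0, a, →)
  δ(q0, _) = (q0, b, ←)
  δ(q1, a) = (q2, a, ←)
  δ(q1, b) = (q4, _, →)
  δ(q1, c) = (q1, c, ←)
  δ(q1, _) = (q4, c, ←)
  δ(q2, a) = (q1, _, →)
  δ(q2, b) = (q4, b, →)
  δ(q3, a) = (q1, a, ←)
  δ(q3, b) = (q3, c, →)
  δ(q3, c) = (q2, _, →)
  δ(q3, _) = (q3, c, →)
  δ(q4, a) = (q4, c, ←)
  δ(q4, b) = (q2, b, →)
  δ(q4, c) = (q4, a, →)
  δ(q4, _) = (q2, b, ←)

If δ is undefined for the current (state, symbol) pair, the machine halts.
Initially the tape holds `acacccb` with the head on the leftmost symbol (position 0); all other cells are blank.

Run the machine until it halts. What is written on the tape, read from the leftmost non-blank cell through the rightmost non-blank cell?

aaa__b

q0 | [a]cacccb__   read a → write _, move →, go to q0
q0 | _[c]acccb__   read c → write a, move →, go to q0
q0 | _a[a]cccb__   read a → write _, move →, go to q0
q0 | _a_[c]ccb__   read c → write a, move →, go to q0
q0 | _a_a[c]cb__   read c → write a, move →, go to q0
q0 | _a_aa[c]b__   read c → write a, move →, go to q0
q0 | _a_aaa[b]__   read b → write c, move ←, go to q2
q2 | _a_aa[a]c__   read a → write _, move →, go to q1
q1 | _a_aa_[c]__   read c → write c, move ←, go to q1
q1 | _a_aa[_]c__   read _ → write c, move ←, go to q4
q4 | _a_a[a]cc__   read a → write c, move ←, go to q4
q4 | _a_[a]ccc__   read a → write c, move ←, go to q4
q4 | _a[_]cccc__   read _ → write b, move ←, go to q2
q2 | _[a]bcccc__   read a → write _, move →, go to q1
q1 | __[b]cccc__   read b → write _, move →, go to q4
q4 | ___[c]ccc__   read c → write a, move →, go to q4
q4 | ___a[c]cc__   read c → write a, move →, go to q4
q4 | ___aa[c]c__   read c → write a, move →, go to q4
q4 | ___aaa[c]__   read c → write a, move →, go to q4
q4 | ___aaaa[_]_   read _ → write b, move ←, go to q2
q2 | ___aaa[a]b_   read a → write _, move →, go to q1
q1 | ___aaa_[b]_   read b → write _, move →, go to q4
q4 | ___aaa__[_]   read _ → write b, move ←, go to q2
q2 | ___aaa_[_]b
The non-blank tape span at halt is aaa__b.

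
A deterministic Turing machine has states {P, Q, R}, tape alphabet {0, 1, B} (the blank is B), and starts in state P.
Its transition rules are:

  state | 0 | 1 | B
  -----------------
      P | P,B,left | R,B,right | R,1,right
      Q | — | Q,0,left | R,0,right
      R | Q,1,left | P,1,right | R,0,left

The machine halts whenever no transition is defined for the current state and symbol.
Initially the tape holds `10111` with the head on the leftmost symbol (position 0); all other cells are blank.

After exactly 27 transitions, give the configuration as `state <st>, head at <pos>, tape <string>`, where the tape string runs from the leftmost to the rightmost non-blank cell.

state R, head at -1, tape 0000000

state=P head=0 tape=B[1]0111B   (P,1)→(R,B,right)
state=R head=1 tape=BB[0]111B   (R,0)→(Q,1,left)
state=Q head=0 tape=B[B]1111B   (Q,B)→(R,0,right)
state=R head=1 tape=B0[1]111B   (R,1)→(P,1,right)
state=P head=2 tape=B01[1]11B   (P,1)→(R,B,right)
state=R head=3 tape=B01B[1]1B   (R,1)→(P,1,right)
state=P head=4 tape=B01B1[1]B   (P,1)→(R,B,right)
state=R head=5 tape=B01B1B[B]   (R,B)→(R,0,left)
state=R head=4 tape=B01B1[B]0   (R,B)→(R,0,left)
state=R head=3 tape=B01B[1]00   (R,1)→(P,1,right)
state=P head=4 tape=B01B1[0]0   (P,0)→(P,B,left)
state=P head=3 tape=B01B[1]B0   (P,1)→(R,B,right)
state=R head=4 tape=B01BB[B]0   (R,B)→(R,0,left)
state=R head=3 tape=B01B[B]00   (R,B)→(R,0,left)
state=R head=2 tape=B01[B]000   (R,B)→(R,0,left)
state=R head=1 tape=B0[1]0000   (R,1)→(P,1,right)
state=P head=2 tape=B01[0]000   (P,0)→(P,B,left)
state=P head=1 tape=B0[1]B000   (P,1)→(R,B,right)
state=R head=2 tape=B0B[B]000   (R,B)→(R,0,left)
state=R head=1 tape=B0[B]0000   (R,B)→(R,0,left)
state=R head=0 tape=B[0]00000   (R,0)→(Q,1,left)
state=Q head=-1 tape=[B]100000   (Q,B)→(R,0,right)
state=R head=0 tape=0[1]00000   (R,1)→(P,1,right)
state=P head=1 tape=01[0]0000   (P,0)→(P,B,left)
state=P head=0 tape=0[1]B0000   (P,1)→(R,B,right)
state=R head=1 tape=0B[B]0000   (R,B)→(R,0,left)
state=R head=0 tape=0[B]00000   (R,B)→(R,0,left)
state=R head=-1 tape=[0]000000
After 27 steps: state R, head at -1, tape 0000000.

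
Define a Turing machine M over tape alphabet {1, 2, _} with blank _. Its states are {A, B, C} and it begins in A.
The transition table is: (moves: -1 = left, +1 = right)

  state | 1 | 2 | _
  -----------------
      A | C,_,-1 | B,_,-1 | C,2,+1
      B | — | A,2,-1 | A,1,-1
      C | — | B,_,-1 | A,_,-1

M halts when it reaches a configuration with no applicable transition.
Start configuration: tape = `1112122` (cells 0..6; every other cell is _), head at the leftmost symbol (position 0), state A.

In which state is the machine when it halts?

A | ____[1]112122   read 1 → write _, move -1, go to C
C | ___[_]_112122   read _ → write _, move -1, go to A
A | __[_]__112122   read _ → write 2, move +1, go to C
C | __2[_]_112122   read _ → write _, move -1, go to A
A | __[2]__112122   read 2 → write _, move -1, go to B
B | _[_]___112122   read _ → write 1, move -1, go to A
A | [_]1___112122   read _ → write 2, move +1, go to C
C | 2[1]___112122
No transition is defined for (C, 1); M halts in state C.

C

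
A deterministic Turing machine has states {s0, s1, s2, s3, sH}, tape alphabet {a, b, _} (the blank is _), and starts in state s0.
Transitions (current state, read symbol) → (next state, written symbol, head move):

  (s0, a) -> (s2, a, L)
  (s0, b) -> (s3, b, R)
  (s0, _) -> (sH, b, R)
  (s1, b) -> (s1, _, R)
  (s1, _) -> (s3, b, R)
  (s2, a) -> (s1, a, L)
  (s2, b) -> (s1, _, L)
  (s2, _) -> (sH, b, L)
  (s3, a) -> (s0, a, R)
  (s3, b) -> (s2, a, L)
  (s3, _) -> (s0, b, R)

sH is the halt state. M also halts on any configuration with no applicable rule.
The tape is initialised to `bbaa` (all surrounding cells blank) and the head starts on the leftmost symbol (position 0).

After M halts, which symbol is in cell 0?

s0 | _[b]baa   read b → write b, move R, go to s3
s3 | _b[b]aa   read b → write a, move L, go to s2
s2 | _[b]aaa   read b → write _, move L, go to s1
s1 | [_]_aaa   read _ → write b, move R, go to s3
s3 | b[_]aaa   read _ → write b, move R, go to s0
s0 | bb[a]aa   read a → write a, move L, go to s2
s2 | b[b]aaa   read b → write _, move L, go to s1
s1 | [b]_aaa   read b → write _, move R, go to s1
s1 | _[_]aaa   read _ → write b, move R, go to s3
s3 | _b[a]aa   read a → write a, move R, go to s0
s0 | _ba[a]a   read a → write a, move L, go to s2
s2 | _b[a]aa   read a → write a, move L, go to s1
s1 | _[b]aaa   read b → write _, move R, go to s1
s1 | __[a]aa
Cell 0 holds _ when M halts.

_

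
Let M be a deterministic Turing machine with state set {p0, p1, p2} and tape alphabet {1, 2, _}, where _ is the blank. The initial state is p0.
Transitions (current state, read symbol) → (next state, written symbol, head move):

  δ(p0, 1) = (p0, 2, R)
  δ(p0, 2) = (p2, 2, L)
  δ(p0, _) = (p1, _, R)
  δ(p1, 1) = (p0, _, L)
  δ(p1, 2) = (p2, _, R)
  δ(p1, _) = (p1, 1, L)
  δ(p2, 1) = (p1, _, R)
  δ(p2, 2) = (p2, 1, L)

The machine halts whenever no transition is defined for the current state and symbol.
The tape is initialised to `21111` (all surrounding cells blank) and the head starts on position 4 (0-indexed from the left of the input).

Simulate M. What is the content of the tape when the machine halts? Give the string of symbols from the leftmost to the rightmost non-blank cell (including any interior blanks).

state=p0 head=4 tape=_2111[1]__   (p0,1)→(p0,2,R)
state=p0 head=5 tape=_21112[_]_   (p0,_)→(p1,_,R)
state=p1 head=6 tape=_21112_[_]   (p1,_)→(p1,1,L)
state=p1 head=5 tape=_21112[_]1   (p1,_)→(p1,1,L)
state=p1 head=4 tape=_2111[2]11   (p1,2)→(p2,_,R)
state=p2 head=5 tape=_2111_[1]1   (p2,1)→(p1,_,R)
state=p1 head=6 tape=_2111__[1]   (p1,1)→(p0,_,L)
state=p0 head=5 tape=_2111_[_]_   (p0,_)→(p1,_,R)
state=p1 head=6 tape=_2111__[_]   (p1,_)→(p1,1,L)
state=p1 head=5 tape=_2111_[_]1   (p1,_)→(p1,1,L)
state=p1 head=4 tape=_2111[_]11   (p1,_)→(p1,1,L)
state=p1 head=3 tape=_211[1]111   (p1,1)→(p0,_,L)
state=p0 head=2 tape=_21[1]_111   (p0,1)→(p0,2,R)
state=p0 head=3 tape=_212[_]111   (p0,_)→(p1,_,R)
state=p1 head=4 tape=_212_[1]11   (p1,1)→(p0,_,L)
state=p0 head=3 tape=_212[_]_11   (p0,_)→(p1,_,R)
state=p1 head=4 tape=_212_[_]11   (p1,_)→(p1,1,L)
state=p1 head=3 tape=_212[_]111   (p1,_)→(p1,1,L)
state=p1 head=2 tape=_21[2]1111   (p1,2)→(p2,_,R)
state=p2 head=3 tape=_21_[1]111   (p2,1)→(p1,_,R)
state=p1 head=4 tape=_21__[1]11   (p1,1)→(p0,_,L)
state=p0 head=3 tape=_21_[_]_11   (p0,_)→(p1,_,R)
state=p1 head=4 tape=_21__[_]11   (p1,_)→(p1,1,L)
state=p1 head=3 tape=_21_[_]111   (p1,_)→(p1,1,L)
state=p1 head=2 tape=_21[_]1111   (p1,_)→(p1,1,L)
state=p1 head=1 tape=_2[1]11111   (p1,1)→(p0,_,L)
state=p0 head=0 tape=_[2]_11111   (p0,2)→(p2,2,L)
state=p2 head=-1 tape=[_]2_11111
The non-blank tape span at halt is 2_11111.

2_11111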